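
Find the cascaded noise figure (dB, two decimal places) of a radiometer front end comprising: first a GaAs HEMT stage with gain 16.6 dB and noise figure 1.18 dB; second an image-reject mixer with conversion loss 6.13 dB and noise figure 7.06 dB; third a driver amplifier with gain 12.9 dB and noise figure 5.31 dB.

Convert to linear (a loss of L dB is a gain of −L dB): F_i = 10^(NF_i/10), G_i = 10^(G_i,dB/10)
  Stage 1: F_1 = 10^(1.18/10) = 1.312, G_1 = 10^(16.6/10) = 45.71
  Stage 2: F_2 = 10^(7.06/10) = 5.082, G_2 = 10^(−6.13/10) = 0.2438
  Stage 3: F_3 = 10^(5.31/10) = 3.396, G_3 = 10^(12.9/10) = 19.50
Friis cascade:
  F = 1.312 + (5.082 − 1)/45.71 + (3.396 − 1)/11.14 = 1.617
NF = 10 log₁₀(1.617) = 2.09 dB

2.09 dB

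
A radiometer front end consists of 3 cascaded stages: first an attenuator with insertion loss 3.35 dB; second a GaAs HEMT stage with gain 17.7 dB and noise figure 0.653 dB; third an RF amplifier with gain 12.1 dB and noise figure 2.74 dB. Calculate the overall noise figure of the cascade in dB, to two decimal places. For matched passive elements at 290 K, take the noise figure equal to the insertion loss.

4.06 dB

Convert to linear (a loss of L dB is a gain of −L dB): F_i = 10^(NF_i/10), G_i = 10^(G_i,dB/10)
  Stage 1: F_1 = 10^(3.35/10) = 2.163, G_1 = 10^(−3.35/10) = 0.4624
  Stage 2: F_2 = 10^(0.653/10) = 1.162, G_2 = 10^(17.7/10) = 58.88
  Stage 3: F_3 = 10^(2.74/10) = 1.879, G_3 = 10^(12.1/10) = 16.22
Friis cascade:
  F = 2.163 + (1.162 − 1)/0.4624 + (1.879 − 1)/27.23 = 2.546
NF = 10 log₁₀(2.546) = 4.06 dB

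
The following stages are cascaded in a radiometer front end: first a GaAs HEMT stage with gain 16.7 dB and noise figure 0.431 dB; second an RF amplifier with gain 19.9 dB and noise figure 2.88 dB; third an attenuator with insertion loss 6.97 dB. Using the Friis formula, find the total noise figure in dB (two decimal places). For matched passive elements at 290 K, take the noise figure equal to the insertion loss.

0.51 dB

Convert to linear (a loss of L dB is a gain of −L dB): F_i = 10^(NF_i/10), G_i = 10^(G_i,dB/10)
  Stage 1: F_1 = 10^(0.431/10) = 1.104, G_1 = 10^(16.7/10) = 46.77
  Stage 2: F_2 = 10^(2.88/10) = 1.941, G_2 = 10^(19.9/10) = 97.72
  Stage 3: F_3 = 10^(6.97/10) = 4.977, G_3 = 10^(−6.97/10) = 0.2009
Friis cascade:
  F = 1.104 + (1.941 − 1)/46.77 + (4.977 − 1)/4571 = 1.125
NF = 10 log₁₀(1.125) = 0.51 dB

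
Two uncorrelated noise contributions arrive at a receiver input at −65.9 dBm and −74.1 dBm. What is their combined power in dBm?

−65.3 dBm

Convert to linear, add, convert back:
P₁ = 2.57×10⁻¹⁰ W, P₂ = 3.89×10⁻¹¹ W
P_tot = 2.96×10⁻¹⁰ W → 10 log₁₀(P_tot / 10⁻³) = −65.3 dBm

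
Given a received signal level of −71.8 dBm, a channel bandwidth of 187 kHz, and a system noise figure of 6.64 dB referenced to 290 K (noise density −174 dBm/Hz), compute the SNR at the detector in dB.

42.8 dB

Noise floor: N = −174 + 10 log₁₀(B) + NF
10 log₁₀(1.87×10⁵) = 52.72 dB
N = −174 + 52.72 + 6.64 = −114.64 dBm
SNR = P_sig − N = −71.8 − (−114.64) = 42.84 dB → 42.8 dB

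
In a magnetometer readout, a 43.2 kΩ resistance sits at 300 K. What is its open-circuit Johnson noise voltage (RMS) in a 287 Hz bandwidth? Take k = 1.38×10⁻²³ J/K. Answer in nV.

V_n = √(4kTRB)
4kTRB = 4 × 1.38×10⁻²³ × 300 × 4.32×10⁴ × 2.87×10² = 2.05×10⁻¹³ V²
V_n = √(2.05×10⁻¹³) = 4.53×10⁻⁷ V = 453 nV

453 nV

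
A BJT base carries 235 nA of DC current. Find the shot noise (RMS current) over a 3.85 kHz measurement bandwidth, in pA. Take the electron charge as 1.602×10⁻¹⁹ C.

I_n = √(2qI·B)
2qI·B = 2 × 1.602×10⁻¹⁹ × 2.35×10⁻⁷ × 3.85×10³ = 2.90×10⁻²² A²
I_n = √(2.90×10⁻²²) = 1.70×10⁻¹¹ A = 17.0 pA

17.0 pA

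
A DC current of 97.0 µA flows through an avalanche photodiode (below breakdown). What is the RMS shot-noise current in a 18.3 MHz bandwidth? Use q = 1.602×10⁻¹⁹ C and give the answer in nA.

I_n = √(2qI·B)
2qI·B = 2 × 1.602×10⁻¹⁹ × 9.70×10⁻⁵ × 1.83×10⁷ = 5.69×10⁻¹⁶ A²
I_n = √(5.69×10⁻¹⁶) = 2.38×10⁻⁸ A = 23.8 nA

23.8 nA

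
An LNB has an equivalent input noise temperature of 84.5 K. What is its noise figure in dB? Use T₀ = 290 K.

1.11 dB

F = 1 + T_e/T₀ = 1 + 84.5/290 = 1.29138
NF = 10 log₁₀(1.29138) = 1.11 dB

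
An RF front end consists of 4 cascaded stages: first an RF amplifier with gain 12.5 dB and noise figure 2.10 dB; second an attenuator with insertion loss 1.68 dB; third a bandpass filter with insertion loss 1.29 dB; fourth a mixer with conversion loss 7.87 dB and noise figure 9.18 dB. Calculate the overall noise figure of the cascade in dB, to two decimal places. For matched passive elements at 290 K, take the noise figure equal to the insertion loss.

Convert to linear (a loss of L dB is a gain of −L dB): F_i = 10^(NF_i/10), G_i = 10^(G_i,dB/10)
  Stage 1: F_1 = 10^(2.10/10) = 1.622, G_1 = 10^(12.5/10) = 17.78
  Stage 2: F_2 = 10^(1.68/10) = 1.472, G_2 = 10^(−1.68/10) = 0.6792
  Stage 3: F_3 = 10^(1.29/10) = 1.346, G_3 = 10^(−1.29/10) = 0.7430
  Stage 4: F_4 = 10^(9.18/10) = 8.279, G_4 = 10^(−7.87/10) = 0.1633
Friis cascade:
  F = 1.622 + (1.472 − 1)/17.78 + (1.346 − 1)/12.08 + (8.279 − 1)/8.974 = 2.488
NF = 10 log₁₀(2.488) = 3.96 dB

3.96 dB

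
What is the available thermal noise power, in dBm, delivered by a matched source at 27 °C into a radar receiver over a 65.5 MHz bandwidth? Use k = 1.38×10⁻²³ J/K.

T = 27 °C + 273.15 = 300.15 K
P_n = kTB = 1.38×10⁻²³ × 300.15 × 6.55×10⁷ = 2.71×10⁻¹³ W
In dBm: 10 log₁₀(2.71×10⁻¹³ / 10⁻³) = −95.7 dBm

−95.7 dBm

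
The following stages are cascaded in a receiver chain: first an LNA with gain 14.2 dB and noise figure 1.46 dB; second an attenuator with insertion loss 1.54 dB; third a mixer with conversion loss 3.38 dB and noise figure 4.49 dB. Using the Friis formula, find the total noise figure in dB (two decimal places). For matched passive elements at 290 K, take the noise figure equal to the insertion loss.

1.80 dB

Convert to linear (a loss of L dB is a gain of −L dB): F_i = 10^(NF_i/10), G_i = 10^(G_i,dB/10)
  Stage 1: F_1 = 10^(1.46/10) = 1.400, G_1 = 10^(14.2/10) = 26.30
  Stage 2: F_2 = 10^(1.54/10) = 1.426, G_2 = 10^(−1.54/10) = 0.7015
  Stage 3: F_3 = 10^(4.49/10) = 2.812, G_3 = 10^(−3.38/10) = 0.4592
Friis cascade:
  F = 1.400 + (1.426 − 1)/26.30 + (2.812 − 1)/18.45 = 1.514
NF = 10 log₁₀(1.514) = 1.80 dB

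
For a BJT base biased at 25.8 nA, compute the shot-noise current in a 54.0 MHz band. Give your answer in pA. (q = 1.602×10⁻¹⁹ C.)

668 pA

I_n = √(2qI·B)
2qI·B = 2 × 1.602×10⁻¹⁹ × 2.58×10⁻⁸ × 5.40×10⁷ = 4.46×10⁻¹⁹ A²
I_n = √(4.46×10⁻¹⁹) = 6.68×10⁻¹⁰ A = 668 pA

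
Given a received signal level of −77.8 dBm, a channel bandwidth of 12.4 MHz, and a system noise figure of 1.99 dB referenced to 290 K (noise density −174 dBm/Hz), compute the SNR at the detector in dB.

Noise floor: N = −174 + 10 log₁₀(B) + NF
10 log₁₀(1.24×10⁷) = 70.93 dB
N = −174 + 70.93 + 1.99 = −101.08 dBm
SNR = P_sig − N = −77.8 − (−101.08) = 23.28 dB → 23.3 dB

23.3 dB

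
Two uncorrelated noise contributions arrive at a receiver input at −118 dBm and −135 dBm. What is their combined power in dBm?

−117.9 dBm

Convert to linear, add, convert back:
P₁ = 1.58×10⁻¹⁵ W, P₂ = 3.16×10⁻¹⁷ W
P_tot = 1.62×10⁻¹⁵ W → 10 log₁₀(P_tot / 10⁻³) = −117.9 dBm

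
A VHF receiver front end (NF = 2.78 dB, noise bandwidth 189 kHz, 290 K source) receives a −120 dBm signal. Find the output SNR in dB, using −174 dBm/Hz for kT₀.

Noise floor: N = −174 + 10 log₁₀(B) + NF
10 log₁₀(1.89×10⁵) = 52.76 dB
N = −174 + 52.76 + 2.78 = −118.46 dBm
SNR = P_sig − N = −120 − (−118.46) = −1.54 dB → −1.5 dB

−1.5 dB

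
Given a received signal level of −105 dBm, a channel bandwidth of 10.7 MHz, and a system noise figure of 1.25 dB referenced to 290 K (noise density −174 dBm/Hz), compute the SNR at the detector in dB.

−2.5 dB

Noise floor: N = −174 + 10 log₁₀(B) + NF
10 log₁₀(1.07×10⁷) = 70.29 dB
N = −174 + 70.29 + 1.25 = −102.46 dBm
SNR = P_sig − N = −105 − (−102.46) = −2.54 dB → −2.5 dB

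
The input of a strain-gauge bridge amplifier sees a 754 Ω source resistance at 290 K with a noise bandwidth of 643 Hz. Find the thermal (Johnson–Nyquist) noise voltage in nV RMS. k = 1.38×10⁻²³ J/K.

88.1 nV

V_n = √(4kTRB)
4kTRB = 4 × 1.38×10⁻²³ × 290 × 7.54×10² × 6.43×10² = 7.76×10⁻¹⁵ V²
V_n = √(7.76×10⁻¹⁵) = 8.81×10⁻⁸ V = 88.1 nV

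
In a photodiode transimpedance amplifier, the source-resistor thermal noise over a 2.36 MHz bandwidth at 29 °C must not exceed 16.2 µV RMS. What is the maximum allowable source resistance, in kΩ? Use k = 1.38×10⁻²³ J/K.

6.67 kΩ

T = 29 °C + 273.15 = 302.15 K
Johnson–Nyquist: V_n = √(4kTRB) ⇒ R = V_n² / (4kTB)
4kTB = 4 × 1.38×10⁻²³ × 302.15 × 2.36×10⁶ = 3.94×10⁻¹⁴
R = (1.62×10⁻⁵)² / 3.94×10⁻¹⁴ = 6.67×10³ Ω = 6.67 kΩ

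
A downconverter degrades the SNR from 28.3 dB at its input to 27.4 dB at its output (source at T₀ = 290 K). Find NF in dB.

0.9 dB

NF (dB) = SNR_in(dB) − SNR_out(dB) when the source is at T₀
NF = 28.3 − 27.4 = 0.9 dB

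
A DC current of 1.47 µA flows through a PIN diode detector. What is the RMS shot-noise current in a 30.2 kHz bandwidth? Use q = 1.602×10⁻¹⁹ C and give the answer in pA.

I_n = √(2qI·B)
2qI·B = 2 × 1.602×10⁻¹⁹ × 1.47×10⁻⁶ × 3.02×10⁴ = 1.42×10⁻²⁰ A²
I_n = √(1.42×10⁻²⁰) = 1.19×10⁻¹⁰ A = 119 pA

119 pA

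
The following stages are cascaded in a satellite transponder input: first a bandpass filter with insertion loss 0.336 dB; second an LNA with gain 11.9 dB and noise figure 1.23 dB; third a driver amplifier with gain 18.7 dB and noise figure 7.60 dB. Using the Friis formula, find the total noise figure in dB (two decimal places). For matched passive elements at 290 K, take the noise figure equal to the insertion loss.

2.47 dB

Convert to linear (a loss of L dB is a gain of −L dB): F_i = 10^(NF_i/10), G_i = 10^(G_i,dB/10)
  Stage 1: F_1 = 10^(0.336/10) = 1.080, G_1 = 10^(−0.336/10) = 0.9256
  Stage 2: F_2 = 10^(1.23/10) = 1.327, G_2 = 10^(11.9/10) = 15.49
  Stage 3: F_3 = 10^(7.60/10) = 5.754, G_3 = 10^(18.7/10) = 74.13
Friis cascade:
  F = 1.080 + (1.327 − 1)/0.9256 + (5.754 − 1)/14.34 = 1.766
NF = 10 log₁₀(1.766) = 2.47 dB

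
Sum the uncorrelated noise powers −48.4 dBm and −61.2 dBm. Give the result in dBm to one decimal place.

−48.2 dBm

Convert to linear, add, convert back:
P₁ = 1.45×10⁻⁸ W, P₂ = 7.59×10⁻¹⁰ W
P_tot = 1.52×10⁻⁸ W → 10 log₁₀(P_tot / 10⁻³) = −48.2 dBm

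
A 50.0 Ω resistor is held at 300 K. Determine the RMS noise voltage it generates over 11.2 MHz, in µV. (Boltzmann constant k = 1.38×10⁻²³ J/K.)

V_n = √(4kTRB)
4kTRB = 4 × 1.38×10⁻²³ × 300 × 5.00×10¹ × 1.12×10⁷ = 9.27×10⁻¹² V²
V_n = √(9.27×10⁻¹²) = 3.05×10⁻⁶ V = 3.05 µV

3.05 µV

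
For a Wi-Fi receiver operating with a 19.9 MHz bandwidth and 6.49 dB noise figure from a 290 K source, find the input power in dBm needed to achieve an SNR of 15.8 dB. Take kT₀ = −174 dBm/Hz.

Sensitivity = −174 + 10 log₁₀(B) + NF + SNR_min
= −174 + 72.99 + 6.49 + 15.8
= −78.72 dBm → −78.7 dBm

−78.7 dBm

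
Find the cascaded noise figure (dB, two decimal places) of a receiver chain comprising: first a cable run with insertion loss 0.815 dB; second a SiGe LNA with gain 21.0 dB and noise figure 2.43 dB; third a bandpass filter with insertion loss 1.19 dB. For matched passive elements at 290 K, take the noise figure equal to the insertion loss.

Convert to linear (a loss of L dB is a gain of −L dB): F_i = 10^(NF_i/10), G_i = 10^(G_i,dB/10)
  Stage 1: F_1 = 10^(0.815/10) = 1.206, G_1 = 10^(−0.815/10) = 0.8289
  Stage 2: F_2 = 10^(2.43/10) = 1.750, G_2 = 10^(21.0/10) = 125.9
  Stage 3: F_3 = 10^(1.19/10) = 1.315, G_3 = 10^(−1.19/10) = 0.7603
Friis cascade:
  F = 1.206 + (1.750 − 1)/0.8289 + (1.315 − 1)/104.4 = 2.114
NF = 10 log₁₀(2.114) = 3.25 dB

3.25 dB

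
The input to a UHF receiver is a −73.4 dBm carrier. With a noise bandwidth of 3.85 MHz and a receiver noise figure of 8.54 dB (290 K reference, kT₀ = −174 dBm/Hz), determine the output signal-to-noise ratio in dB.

26.2 dB

Noise floor: N = −174 + 10 log₁₀(B) + NF
10 log₁₀(3.85×10⁶) = 65.85 dB
N = −174 + 65.85 + 8.54 = −99.61 dBm
SNR = P_sig − N = −73.4 − (−99.61) = 26.21 dB → 26.2 dB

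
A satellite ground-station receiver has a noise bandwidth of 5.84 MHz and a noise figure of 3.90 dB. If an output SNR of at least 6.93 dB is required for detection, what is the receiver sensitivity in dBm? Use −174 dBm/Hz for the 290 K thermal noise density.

Sensitivity = −174 + 10 log₁₀(B) + NF + SNR_min
= −174 + 67.66 + 3.90 + 6.93
= −95.51 dBm → −95.5 dBm

−95.5 dBm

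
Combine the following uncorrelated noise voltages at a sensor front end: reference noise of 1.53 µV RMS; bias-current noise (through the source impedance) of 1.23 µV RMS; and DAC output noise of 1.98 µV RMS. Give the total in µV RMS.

2.79 µV

Uncorrelated sources add in power (mean-square): V_tot = √(ΣV_i²)
V_tot = √[(1.53×10⁻⁶)² + (1.23×10⁻⁶)² + (1.98×10⁻⁶)²] = 2.79×10⁻⁶ V = 2.79 µV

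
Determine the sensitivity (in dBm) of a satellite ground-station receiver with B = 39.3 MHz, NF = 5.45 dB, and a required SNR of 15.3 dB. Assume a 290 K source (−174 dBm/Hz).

Sensitivity = −174 + 10 log₁₀(B) + NF + SNR_min
= −174 + 75.94 + 5.45 + 15.3
= −77.31 dBm → −77.3 dBm

−77.3 dBm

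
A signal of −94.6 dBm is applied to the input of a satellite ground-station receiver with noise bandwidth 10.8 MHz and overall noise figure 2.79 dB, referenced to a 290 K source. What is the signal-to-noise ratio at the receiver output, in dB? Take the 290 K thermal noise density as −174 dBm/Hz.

Noise floor: N = −174 + 10 log₁₀(B) + NF
10 log₁₀(1.08×10⁷) = 70.33 dB
N = −174 + 70.33 + 2.79 = −100.88 dBm
SNR = P_sig − N = −94.6 − (−100.88) = 6.28 dB → 6.3 dB

6.3 dB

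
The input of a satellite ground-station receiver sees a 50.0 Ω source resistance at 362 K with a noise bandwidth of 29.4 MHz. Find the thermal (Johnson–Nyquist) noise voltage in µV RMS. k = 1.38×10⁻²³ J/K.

V_n = √(4kTRB)
4kTRB = 4 × 1.38×10⁻²³ × 362 × 5.00×10¹ × 2.94×10⁷ = 2.94×10⁻¹¹ V²
V_n = √(2.94×10⁻¹¹) = 5.42×10⁻⁶ V = 5.42 µV

5.42 µV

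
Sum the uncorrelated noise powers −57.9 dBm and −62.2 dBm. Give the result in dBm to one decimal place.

Convert to linear, add, convert back:
P₁ = 1.62×10⁻⁹ W, P₂ = 6.03×10⁻¹⁰ W
P_tot = 2.22×10⁻⁹ W → 10 log₁₀(P_tot / 10⁻³) = −56.5 dBm

−56.5 dBm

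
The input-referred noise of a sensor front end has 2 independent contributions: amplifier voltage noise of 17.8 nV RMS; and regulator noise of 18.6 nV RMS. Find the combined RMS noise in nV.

25.7 nV

Uncorrelated sources add in power (mean-square): V_tot = √(ΣV_i²)
V_tot = √[(1.78×10⁻⁸)² + (1.86×10⁻⁸)²] = 2.57×10⁻⁸ V = 25.7 nV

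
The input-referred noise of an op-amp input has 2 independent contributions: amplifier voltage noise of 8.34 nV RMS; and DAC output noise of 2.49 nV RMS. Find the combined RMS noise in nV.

Uncorrelated sources add in power (mean-square): V_tot = √(ΣV_i²)
V_tot = √[(8.34×10⁻⁹)² + (2.49×10⁻⁹)²] = 8.70×10⁻⁹ V = 8.70 nV

8.70 nV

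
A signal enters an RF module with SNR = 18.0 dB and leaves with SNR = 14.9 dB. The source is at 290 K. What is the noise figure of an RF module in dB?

NF (dB) = SNR_in(dB) − SNR_out(dB) when the source is at T₀
NF = 18.0 − 14.9 = 3.1 dB

3.1 dB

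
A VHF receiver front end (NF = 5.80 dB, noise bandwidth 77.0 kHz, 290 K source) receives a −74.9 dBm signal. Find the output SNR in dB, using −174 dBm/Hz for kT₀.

44.4 dB

Noise floor: N = −174 + 10 log₁₀(B) + NF
10 log₁₀(7.70×10⁴) = 48.86 dB
N = −174 + 48.86 + 5.80 = −119.34 dBm
SNR = P_sig − N = −74.9 − (−119.34) = 44.44 dB → 44.4 dB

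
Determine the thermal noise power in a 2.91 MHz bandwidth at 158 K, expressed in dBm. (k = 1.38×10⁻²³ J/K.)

P_n = kTB = 1.38×10⁻²³ × 158 × 2.91×10⁶ = 6.34×10⁻¹⁵ W
In dBm: 10 log₁₀(6.34×10⁻¹⁵ / 10⁻³) = −112.0 dBm

−112.0 dBm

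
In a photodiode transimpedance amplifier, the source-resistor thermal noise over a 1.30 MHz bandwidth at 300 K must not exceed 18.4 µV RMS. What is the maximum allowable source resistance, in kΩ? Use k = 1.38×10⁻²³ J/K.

15.7 kΩ

Johnson–Nyquist: V_n = √(4kTRB) ⇒ R = V_n² / (4kTB)
4kTB = 4 × 1.38×10⁻²³ × 300 × 1.30×10⁶ = 2.15×10⁻¹⁴
R = (1.84×10⁻⁵)² / 2.15×10⁻¹⁴ = 1.57×10⁴ Ω = 15.7 kΩ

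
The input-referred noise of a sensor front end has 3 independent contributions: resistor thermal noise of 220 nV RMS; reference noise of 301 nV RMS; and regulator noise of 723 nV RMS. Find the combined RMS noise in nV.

Uncorrelated sources add in power (mean-square): V_tot = √(ΣV_i²)
V_tot = √[(2.20×10⁻⁷)² + (3.01×10⁻⁷)² + (7.23×10⁻⁷)²] = 8.13×10⁻⁷ V = 813 nV

813 nV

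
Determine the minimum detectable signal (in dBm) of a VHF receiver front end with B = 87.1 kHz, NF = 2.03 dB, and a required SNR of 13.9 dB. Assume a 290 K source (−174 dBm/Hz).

Sensitivity = −174 + 10 log₁₀(B) + NF + SNR_min
= −174 + 49.4 + 2.03 + 13.9
= −108.67 dBm → −108.7 dBm

−108.7 dBm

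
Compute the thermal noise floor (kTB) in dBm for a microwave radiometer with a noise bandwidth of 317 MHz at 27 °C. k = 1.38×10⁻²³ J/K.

−88.8 dBm

T = 27 °C + 273.15 = 300.15 K
P_n = kTB = 1.38×10⁻²³ × 300.15 × 3.17×10⁸ = 1.31×10⁻¹² W
In dBm: 10 log₁₀(1.31×10⁻¹² / 10⁻³) = −88.8 dBm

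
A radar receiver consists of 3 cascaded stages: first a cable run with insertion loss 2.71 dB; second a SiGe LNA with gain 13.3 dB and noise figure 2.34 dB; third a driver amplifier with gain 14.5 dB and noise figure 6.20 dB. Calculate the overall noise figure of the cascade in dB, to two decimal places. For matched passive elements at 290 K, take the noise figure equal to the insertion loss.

Convert to linear (a loss of L dB is a gain of −L dB): F_i = 10^(NF_i/10), G_i = 10^(G_i,dB/10)
  Stage 1: F_1 = 10^(2.71/10) = 1.866, G_1 = 10^(−2.71/10) = 0.5358
  Stage 2: F_2 = 10^(2.34/10) = 1.714, G_2 = 10^(13.3/10) = 21.38
  Stage 3: F_3 = 10^(6.20/10) = 4.169, G_3 = 10^(14.5/10) = 28.18
Friis cascade:
  F = 1.866 + (1.714 − 1)/0.5358 + (4.169 − 1)/11.46 = 3.476
NF = 10 log₁₀(3.476) = 5.41 dB

5.41 dB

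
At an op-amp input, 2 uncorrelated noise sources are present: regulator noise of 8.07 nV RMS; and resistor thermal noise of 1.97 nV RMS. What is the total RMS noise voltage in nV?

Uncorrelated sources add in power (mean-square): V_tot = √(ΣV_i²)
V_tot = √[(8.07×10⁻⁹)² + (1.97×10⁻⁹)²] = 8.31×10⁻⁹ V = 8.31 nV

8.31 nV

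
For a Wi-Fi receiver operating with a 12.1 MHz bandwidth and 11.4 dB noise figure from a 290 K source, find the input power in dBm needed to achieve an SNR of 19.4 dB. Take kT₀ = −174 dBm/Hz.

−72.4 dBm

Sensitivity = −174 + 10 log₁₀(B) + NF + SNR_min
= −174 + 70.83 + 11.4 + 19.4
= −72.37 dBm → −72.4 dBm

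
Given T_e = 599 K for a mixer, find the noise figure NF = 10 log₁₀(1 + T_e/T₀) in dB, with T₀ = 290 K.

F = 1 + T_e/T₀ = 1 + 599/290 = 3.06552
NF = 10 log₁₀(3.06552) = 4.87 dB

4.87 dB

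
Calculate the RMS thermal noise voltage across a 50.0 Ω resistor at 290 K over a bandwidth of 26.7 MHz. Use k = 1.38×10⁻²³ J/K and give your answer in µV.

V_n = √(4kTRB)
4kTRB = 4 × 1.38×10⁻²³ × 290 × 5.00×10¹ × 2.67×10⁷ = 2.14×10⁻¹¹ V²
V_n = √(2.14×10⁻¹¹) = 4.62×10⁻⁶ V = 4.62 µV

4.62 µV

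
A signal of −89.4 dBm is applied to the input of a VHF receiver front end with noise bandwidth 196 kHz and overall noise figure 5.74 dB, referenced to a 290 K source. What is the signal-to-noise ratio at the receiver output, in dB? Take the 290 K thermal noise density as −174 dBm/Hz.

Noise floor: N = −174 + 10 log₁₀(B) + NF
10 log₁₀(1.96×10⁵) = 52.92 dB
N = −174 + 52.92 + 5.74 = −115.34 dBm
SNR = P_sig − N = −89.4 − (−115.34) = 25.94 dB → 25.9 dB

25.9 dB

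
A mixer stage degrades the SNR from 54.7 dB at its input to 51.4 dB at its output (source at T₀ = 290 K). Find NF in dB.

3.3 dB

NF (dB) = SNR_in(dB) − SNR_out(dB) when the source is at T₀
NF = 54.7 − 51.4 = 3.3 dB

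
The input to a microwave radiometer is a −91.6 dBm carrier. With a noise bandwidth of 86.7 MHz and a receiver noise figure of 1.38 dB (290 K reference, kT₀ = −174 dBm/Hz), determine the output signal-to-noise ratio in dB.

Noise floor: N = −174 + 10 log₁₀(B) + NF
10 log₁₀(8.67×10⁷) = 79.38 dB
N = −174 + 79.38 + 1.38 = −93.24 dBm
SNR = P_sig − N = −91.6 − (−93.24) = 1.64 dB → 1.6 dB

1.6 dB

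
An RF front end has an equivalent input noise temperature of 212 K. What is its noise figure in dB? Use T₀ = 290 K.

2.38 dB

F = 1 + T_e/T₀ = 1 + 212/290 = 1.73103
NF = 10 log₁₀(1.73103) = 2.38 dB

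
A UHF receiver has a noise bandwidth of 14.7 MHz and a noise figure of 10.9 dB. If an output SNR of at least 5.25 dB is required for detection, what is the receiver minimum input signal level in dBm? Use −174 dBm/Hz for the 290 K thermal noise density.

−86.2 dBm

Sensitivity = −174 + 10 log₁₀(B) + NF + SNR_min
= −174 + 71.67 + 10.9 + 5.25
= −86.18 dBm → −86.2 dBm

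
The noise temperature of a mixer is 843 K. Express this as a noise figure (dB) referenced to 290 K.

5.92 dB

F = 1 + T_e/T₀ = 1 + 843/290 = 3.9069
NF = 10 log₁₀(3.9069) = 5.92 dB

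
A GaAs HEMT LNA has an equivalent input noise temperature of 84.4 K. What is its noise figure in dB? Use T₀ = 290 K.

F = 1 + T_e/T₀ = 1 + 84.4/290 = 1.29103
NF = 10 log₁₀(1.29103) = 1.11 dB

1.11 dB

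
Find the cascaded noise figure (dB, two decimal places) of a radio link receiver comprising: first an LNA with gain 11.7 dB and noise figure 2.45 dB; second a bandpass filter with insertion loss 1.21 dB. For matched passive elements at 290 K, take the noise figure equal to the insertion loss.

2.50 dB

Convert to linear (a loss of L dB is a gain of −L dB): F_i = 10^(NF_i/10), G_i = 10^(G_i,dB/10)
  Stage 1: F_1 = 10^(2.45/10) = 1.758, G_1 = 10^(11.7/10) = 14.79
  Stage 2: F_2 = 10^(1.21/10) = 1.321, G_2 = 10^(−1.21/10) = 0.7568
Friis cascade:
  F = 1.758 + (1.321 − 1)/14.79 = 1.780
NF = 10 log₁₀(1.780) = 2.50 dB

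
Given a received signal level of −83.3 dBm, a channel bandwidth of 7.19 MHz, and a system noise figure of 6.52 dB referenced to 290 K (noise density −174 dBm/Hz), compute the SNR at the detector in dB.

Noise floor: N = −174 + 10 log₁₀(B) + NF
10 log₁₀(7.19×10⁶) = 68.57 dB
N = −174 + 68.57 + 6.52 = −98.91 dBm
SNR = P_sig − N = −83.3 − (−98.91) = 15.61 dB → 15.6 dB

15.6 dB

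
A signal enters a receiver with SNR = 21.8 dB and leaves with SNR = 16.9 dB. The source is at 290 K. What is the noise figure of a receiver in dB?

NF (dB) = SNR_in(dB) − SNR_out(dB) when the source is at T₀
NF = 21.8 − 16.9 = 4.9 dB

4.9 dB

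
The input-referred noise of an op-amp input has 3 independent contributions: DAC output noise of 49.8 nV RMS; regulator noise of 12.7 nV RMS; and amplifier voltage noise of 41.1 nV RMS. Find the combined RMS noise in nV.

65.8 nV

Uncorrelated sources add in power (mean-square): V_tot = √(ΣV_i²)
V_tot = √[(4.98×10⁻⁸)² + (1.27×10⁻⁸)² + (4.11×10⁻⁸)²] = 6.58×10⁻⁸ V = 65.8 nV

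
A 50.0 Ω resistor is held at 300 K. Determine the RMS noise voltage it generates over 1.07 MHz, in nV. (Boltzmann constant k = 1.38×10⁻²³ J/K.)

V_n = √(4kTRB)
4kTRB = 4 × 1.38×10⁻²³ × 300 × 5.00×10¹ × 1.07×10⁶ = 8.86×10⁻¹³ V²
V_n = √(8.86×10⁻¹³) = 9.41×10⁻⁷ V = 941 nV

941 nV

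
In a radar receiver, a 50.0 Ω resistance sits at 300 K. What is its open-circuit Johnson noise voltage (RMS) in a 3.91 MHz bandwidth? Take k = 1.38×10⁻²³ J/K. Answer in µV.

1.80 µV

V_n = √(4kTRB)
4kTRB = 4 × 1.38×10⁻²³ × 300 × 5.00×10¹ × 3.91×10⁶ = 3.24×10⁻¹² V²
V_n = √(3.24×10⁻¹²) = 1.80×10⁻⁶ V = 1.80 µV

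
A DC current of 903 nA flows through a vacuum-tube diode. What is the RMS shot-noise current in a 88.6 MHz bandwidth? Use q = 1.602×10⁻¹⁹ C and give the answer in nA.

5.06 nA

I_n = √(2qI·B)
2qI·B = 2 × 1.602×10⁻¹⁹ × 9.03×10⁻⁷ × 8.86×10⁷ = 2.56×10⁻¹⁷ A²
I_n = √(2.56×10⁻¹⁷) = 5.06×10⁻⁹ A = 5.06 nA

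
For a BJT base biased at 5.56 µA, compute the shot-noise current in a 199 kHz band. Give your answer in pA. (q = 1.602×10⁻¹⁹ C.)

595 pA

I_n = √(2qI·B)
2qI·B = 2 × 1.602×10⁻¹⁹ × 5.56×10⁻⁶ × 1.99×10⁵ = 3.55×10⁻¹⁹ A²
I_n = √(3.55×10⁻¹⁹) = 5.95×10⁻¹⁰ A = 595 pA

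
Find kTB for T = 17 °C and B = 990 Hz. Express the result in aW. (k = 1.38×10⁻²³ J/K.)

T = 17 °C + 273.15 = 290.15 K
P_n = kTB = 1.38×10⁻²³ × 290.15 × 9.90×10² = 3.96×10⁻¹⁸ W = 3.96 aW

3.96 aW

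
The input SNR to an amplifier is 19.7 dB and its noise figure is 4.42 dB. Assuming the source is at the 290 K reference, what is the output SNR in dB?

15.28 dB

By definition F = SNR_in/SNR_out, so in dB: SNR_out = SNR_in − NF
SNR_out = 19.7 − 4.42 = 15.28 dB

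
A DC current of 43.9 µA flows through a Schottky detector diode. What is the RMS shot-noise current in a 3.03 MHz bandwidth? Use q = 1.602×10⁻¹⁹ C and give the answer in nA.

I_n = √(2qI·B)
2qI·B = 2 × 1.602×10⁻¹⁹ × 4.39×10⁻⁵ × 3.03×10⁶ = 4.26×10⁻¹⁷ A²
I_n = √(4.26×10⁻¹⁷) = 6.53×10⁻⁹ A = 6.53 nA

6.53 nA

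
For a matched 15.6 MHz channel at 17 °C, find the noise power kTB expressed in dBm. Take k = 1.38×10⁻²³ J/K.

T = 17 °C + 273.15 = 290.15 K
P_n = kTB = 1.38×10⁻²³ × 290.15 × 1.56×10⁷ = 6.25×10⁻¹⁴ W
In dBm: 10 log₁₀(6.25×10⁻¹⁴ / 10⁻³) = −102.0 dBm

−102.0 dBm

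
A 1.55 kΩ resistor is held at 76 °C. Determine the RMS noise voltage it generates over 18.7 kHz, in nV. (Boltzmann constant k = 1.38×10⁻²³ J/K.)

747 nV

T = 76 °C + 273.15 = 349.15 K
V_n = √(4kTRB)
4kTRB = 4 × 1.38×10⁻²³ × 349.15 × 1.55×10³ × 1.87×10⁴ = 5.59×10⁻¹³ V²
V_n = √(5.59×10⁻¹³) = 7.47×10⁻⁷ V = 747 nV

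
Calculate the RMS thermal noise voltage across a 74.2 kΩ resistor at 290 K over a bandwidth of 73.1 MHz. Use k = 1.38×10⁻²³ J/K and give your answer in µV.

295 µV

V_n = √(4kTRB)
4kTRB = 4 × 1.38×10⁻²³ × 290 × 7.42×10⁴ × 7.31×10⁷ = 8.68×10⁻⁸ V²
V_n = √(8.68×10⁻⁸) = 2.95×10⁻⁴ V = 295 µV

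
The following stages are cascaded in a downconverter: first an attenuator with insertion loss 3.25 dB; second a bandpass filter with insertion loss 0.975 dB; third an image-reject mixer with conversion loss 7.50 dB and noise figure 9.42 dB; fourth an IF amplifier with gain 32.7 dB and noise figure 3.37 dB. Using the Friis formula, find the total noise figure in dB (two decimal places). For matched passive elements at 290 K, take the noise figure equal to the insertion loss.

Convert to linear (a loss of L dB is a gain of −L dB): F_i = 10^(NF_i/10), G_i = 10^(G_i,dB/10)
  Stage 1: F_1 = 10^(3.25/10) = 2.113, G_1 = 10^(−3.25/10) = 0.4732
  Stage 2: F_2 = 10^(0.975/10) = 1.252, G_2 = 10^(−0.975/10) = 0.7989
  Stage 3: F_3 = 10^(9.42/10) = 8.750, G_3 = 10^(−7.50/10) = 0.1778
  Stage 4: F_4 = 10^(3.37/10) = 2.173, G_4 = 10^(32.7/10) = 1862
Friis cascade:
  F = 2.113 + (1.252 − 1)/0.4732 + (8.750 − 1)/0.3780 + (2.173 − 1)/0.06722 = 40.59
NF = 10 log₁₀(40.59) = 16.08 dB

16.08 dB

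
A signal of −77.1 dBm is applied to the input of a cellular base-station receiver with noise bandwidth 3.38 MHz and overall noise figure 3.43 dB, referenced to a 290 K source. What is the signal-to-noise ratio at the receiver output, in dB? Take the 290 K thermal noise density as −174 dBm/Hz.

Noise floor: N = −174 + 10 log₁₀(B) + NF
10 log₁₀(3.38×10⁶) = 65.29 dB
N = −174 + 65.29 + 3.43 = −105.28 dBm
SNR = P_sig − N = −77.1 − (−105.28) = 28.18 dB → 28.2 dB

28.2 dB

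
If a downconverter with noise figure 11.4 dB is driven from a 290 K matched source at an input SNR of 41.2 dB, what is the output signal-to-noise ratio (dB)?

29.8 dB

By definition F = SNR_in/SNR_out, so in dB: SNR_out = SNR_in − NF
SNR_out = 41.2 − 11.4 = 29.8 dB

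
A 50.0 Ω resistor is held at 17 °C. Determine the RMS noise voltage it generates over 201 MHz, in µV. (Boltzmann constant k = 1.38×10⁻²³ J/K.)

12.7 µV

T = 17 °C + 273.15 = 290.15 K
V_n = √(4kTRB)
4kTRB = 4 × 1.38×10⁻²³ × 290.15 × 5.00×10¹ × 2.01×10⁸ = 1.61×10⁻¹⁰ V²
V_n = √(1.61×10⁻¹⁰) = 1.27×10⁻⁵ V = 12.7 µV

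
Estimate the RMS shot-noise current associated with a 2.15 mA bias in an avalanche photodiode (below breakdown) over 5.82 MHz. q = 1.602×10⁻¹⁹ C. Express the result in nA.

I_n = √(2qI·B)
2qI·B = 2 × 1.602×10⁻¹⁹ × 2.15×10⁻³ × 5.82×10⁶ = 4.01×10⁻¹⁵ A²
I_n = √(4.01×10⁻¹⁵) = 6.33×10⁻⁸ A = 63.3 nA

63.3 nA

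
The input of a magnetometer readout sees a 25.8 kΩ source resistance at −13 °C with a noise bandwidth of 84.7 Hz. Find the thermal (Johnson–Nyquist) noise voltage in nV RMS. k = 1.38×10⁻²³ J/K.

T = −13 °C + 273.15 = 260.15 K
V_n = √(4kTRB)
4kTRB = 4 × 1.38×10⁻²³ × 260.15 × 2.58×10⁴ × 8.47×10¹ = 3.14×10⁻¹⁴ V²
V_n = √(3.14×10⁻¹⁴) = 1.77×10⁻⁷ V = 177 nV

177 nV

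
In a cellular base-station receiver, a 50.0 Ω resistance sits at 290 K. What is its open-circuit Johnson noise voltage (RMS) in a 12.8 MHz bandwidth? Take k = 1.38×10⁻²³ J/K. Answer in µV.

3.20 µV

V_n = √(4kTRB)
4kTRB = 4 × 1.38×10⁻²³ × 290 × 5.00×10¹ × 1.28×10⁷ = 1.02×10⁻¹¹ V²
V_n = √(1.02×10⁻¹¹) = 3.20×10⁻⁶ V = 3.20 µV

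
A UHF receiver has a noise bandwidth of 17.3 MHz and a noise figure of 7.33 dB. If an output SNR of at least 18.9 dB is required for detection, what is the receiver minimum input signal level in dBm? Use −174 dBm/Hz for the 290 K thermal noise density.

−75.4 dBm

Sensitivity = −174 + 10 log₁₀(B) + NF + SNR_min
= −174 + 72.38 + 7.33 + 18.9
= −75.39 dBm → −75.4 dBm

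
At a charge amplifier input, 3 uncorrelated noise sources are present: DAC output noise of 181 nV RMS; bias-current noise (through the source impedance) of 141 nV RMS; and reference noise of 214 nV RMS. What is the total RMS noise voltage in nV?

314 nV

Uncorrelated sources add in power (mean-square): V_tot = √(ΣV_i²)
V_tot = √[(1.81×10⁻⁷)² + (1.41×10⁻⁷)² + (2.14×10⁻⁷)²] = 3.14×10⁻⁷ V = 314 nV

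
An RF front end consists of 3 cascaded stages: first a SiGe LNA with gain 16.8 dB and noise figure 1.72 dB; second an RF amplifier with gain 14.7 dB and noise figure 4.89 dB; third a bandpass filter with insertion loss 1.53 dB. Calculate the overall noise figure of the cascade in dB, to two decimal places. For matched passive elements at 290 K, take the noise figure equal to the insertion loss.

1.85 dB

Convert to linear (a loss of L dB is a gain of −L dB): F_i = 10^(NF_i/10), G_i = 10^(G_i,dB/10)
  Stage 1: F_1 = 10^(1.72/10) = 1.486, G_1 = 10^(16.8/10) = 47.86
  Stage 2: F_2 = 10^(4.89/10) = 3.083, G_2 = 10^(14.7/10) = 29.51
  Stage 3: F_3 = 10^(1.53/10) = 1.422, G_3 = 10^(−1.53/10) = 0.7031
Friis cascade:
  F = 1.486 + (3.083 − 1)/47.86 + (1.422 − 1)/1413 = 1.530
NF = 10 log₁₀(1.530) = 1.85 dB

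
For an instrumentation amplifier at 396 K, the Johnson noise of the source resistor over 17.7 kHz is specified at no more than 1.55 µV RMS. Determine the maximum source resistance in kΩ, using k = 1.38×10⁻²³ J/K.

Johnson–Nyquist: V_n = √(4kTRB) ⇒ R = V_n² / (4kTB)
4kTB = 4 × 1.38×10⁻²³ × 396 × 1.77×10⁴ = 3.87×10⁻¹⁶
R = (1.55×10⁻⁶)² / 3.87×10⁻¹⁶ = 6.21×10³ Ω = 6.21 kΩ

6.21 kΩ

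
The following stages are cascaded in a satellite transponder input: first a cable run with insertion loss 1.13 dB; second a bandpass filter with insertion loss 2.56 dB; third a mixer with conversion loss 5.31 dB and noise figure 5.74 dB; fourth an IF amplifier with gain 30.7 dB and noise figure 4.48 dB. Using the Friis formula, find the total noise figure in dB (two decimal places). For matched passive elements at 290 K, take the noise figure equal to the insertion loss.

Convert to linear (a loss of L dB is a gain of −L dB): F_i = 10^(NF_i/10), G_i = 10^(G_i,dB/10)
  Stage 1: F_1 = 10^(1.13/10) = 1.297, G_1 = 10^(−1.13/10) = 0.7709
  Stage 2: F_2 = 10^(2.56/10) = 1.803, G_2 = 10^(−2.56/10) = 0.5546
  Stage 3: F_3 = 10^(5.74/10) = 3.750, G_3 = 10^(−5.31/10) = 0.2944
  Stage 4: F_4 = 10^(4.48/10) = 2.805, G_4 = 10^(30.7/10) = 1175
Friis cascade:
  F = 1.297 + (1.803 − 1)/0.7709 + (3.750 − 1)/0.4276 + (2.805 − 1)/0.1259 = 23.11
NF = 10 log₁₀(23.11) = 13.64 dB

13.64 dB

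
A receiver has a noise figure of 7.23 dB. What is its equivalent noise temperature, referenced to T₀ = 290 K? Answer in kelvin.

F = 10^(7.23/10) = 5.28445
T_e = (F − 1)·T₀ = (5.28445 − 1) × 290 = 1242 K

1242 K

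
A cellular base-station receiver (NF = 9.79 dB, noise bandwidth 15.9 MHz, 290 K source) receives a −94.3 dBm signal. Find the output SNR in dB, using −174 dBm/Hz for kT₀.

−2.1 dB

Noise floor: N = −174 + 10 log₁₀(B) + NF
10 log₁₀(1.59×10⁷) = 72.01 dB
N = −174 + 72.01 + 9.79 = −92.20 dBm
SNR = P_sig − N = −94.3 − (−92.20) = −2.10 dB → −2.1 dB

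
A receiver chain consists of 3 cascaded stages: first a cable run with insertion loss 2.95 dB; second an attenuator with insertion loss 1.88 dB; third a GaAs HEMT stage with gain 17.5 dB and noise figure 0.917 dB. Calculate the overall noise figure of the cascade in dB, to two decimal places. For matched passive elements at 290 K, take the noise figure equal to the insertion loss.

Convert to linear (a loss of L dB is a gain of −L dB): F_i = 10^(NF_i/10), G_i = 10^(G_i,dB/10)
  Stage 1: F_1 = 10^(2.95/10) = 1.972, G_1 = 10^(−2.95/10) = 0.5070
  Stage 2: F_2 = 10^(1.88/10) = 1.542, G_2 = 10^(−1.88/10) = 0.6486
  Stage 3: F_3 = 10^(0.917/10) = 1.235, G_3 = 10^(17.5/10) = 56.23
Friis cascade:
  F = 1.972 + (1.542 − 1)/0.5070 + (1.235 − 1)/0.3289 = 3.756
NF = 10 log₁₀(3.756) = 5.75 dB

5.75 dB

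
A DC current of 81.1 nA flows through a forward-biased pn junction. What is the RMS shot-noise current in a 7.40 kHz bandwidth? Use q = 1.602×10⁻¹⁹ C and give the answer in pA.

I_n = √(2qI·B)
2qI·B = 2 × 1.602×10⁻¹⁹ × 8.11×10⁻⁸ × 7.40×10³ = 1.92×10⁻²² A²
I_n = √(1.92×10⁻²²) = 1.39×10⁻¹¹ A = 13.9 pA

13.9 pA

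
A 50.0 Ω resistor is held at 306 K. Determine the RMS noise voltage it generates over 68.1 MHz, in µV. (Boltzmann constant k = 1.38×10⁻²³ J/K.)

7.58 µV

V_n = √(4kTRB)
4kTRB = 4 × 1.38×10⁻²³ × 306 × 5.00×10¹ × 6.81×10⁷ = 5.75×10⁻¹¹ V²
V_n = √(5.75×10⁻¹¹) = 7.58×10⁻⁶ V = 7.58 µV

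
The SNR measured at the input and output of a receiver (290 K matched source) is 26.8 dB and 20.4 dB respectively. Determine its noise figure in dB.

NF (dB) = SNR_in(dB) − SNR_out(dB) when the source is at T₀
NF = 26.8 − 20.4 = 6.4 dB

6.4 dB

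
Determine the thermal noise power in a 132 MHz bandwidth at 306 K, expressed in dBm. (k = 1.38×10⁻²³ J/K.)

−92.5 dBm

P_n = kTB = 1.38×10⁻²³ × 306 × 1.32×10⁸ = 5.57×10⁻¹³ W
In dBm: 10 log₁₀(5.57×10⁻¹³ / 10⁻³) = −92.5 dBm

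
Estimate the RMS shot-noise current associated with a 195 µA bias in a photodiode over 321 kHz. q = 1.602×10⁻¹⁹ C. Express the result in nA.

I_n = √(2qI·B)
2qI·B = 2 × 1.602×10⁻¹⁹ × 1.95×10⁻⁴ × 3.21×10⁵ = 2.01×10⁻¹⁷ A²
I_n = √(2.01×10⁻¹⁷) = 4.48×10⁻⁹ A = 4.48 nA

4.48 nA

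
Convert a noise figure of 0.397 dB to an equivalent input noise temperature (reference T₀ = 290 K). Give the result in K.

27.8 K

F = 10^(0.397/10) = 1.09572
T_e = (F − 1)·T₀ = (1.09572 − 1) × 290 = 27.8 K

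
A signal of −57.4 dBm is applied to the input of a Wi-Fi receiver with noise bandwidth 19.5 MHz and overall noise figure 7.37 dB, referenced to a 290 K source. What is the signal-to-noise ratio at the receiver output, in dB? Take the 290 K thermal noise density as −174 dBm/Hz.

Noise floor: N = −174 + 10 log₁₀(B) + NF
10 log₁₀(1.95×10⁷) = 72.9 dB
N = −174 + 72.9 + 7.37 = −93.73 dBm
SNR = P_sig − N = −57.4 − (−93.73) = 36.33 dB → 36.3 dB

36.3 dB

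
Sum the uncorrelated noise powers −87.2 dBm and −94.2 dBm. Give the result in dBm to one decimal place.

−86.4 dBm

Convert to linear, add, convert back:
P₁ = 1.91×10⁻¹² W, P₂ = 3.80×10⁻¹³ W
P_tot = 2.29×10⁻¹² W → 10 log₁₀(P_tot / 10⁻³) = −86.4 dBm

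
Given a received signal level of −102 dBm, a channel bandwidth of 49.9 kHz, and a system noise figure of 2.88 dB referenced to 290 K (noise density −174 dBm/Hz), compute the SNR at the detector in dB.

22.1 dB

Noise floor: N = −174 + 10 log₁₀(B) + NF
10 log₁₀(4.99×10⁴) = 46.98 dB
N = −174 + 46.98 + 2.88 = −124.14 dBm
SNR = P_sig − N = −102 − (−124.14) = 22.14 dB → 22.1 dB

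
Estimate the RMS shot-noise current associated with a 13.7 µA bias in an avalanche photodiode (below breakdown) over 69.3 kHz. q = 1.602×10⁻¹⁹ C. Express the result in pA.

552 pA

I_n = √(2qI·B)
2qI·B = 2 × 1.602×10⁻¹⁹ × 1.37×10⁻⁵ × 6.93×10⁴ = 3.04×10⁻¹⁹ A²
I_n = √(3.04×10⁻¹⁹) = 5.52×10⁻¹⁰ A = 552 pA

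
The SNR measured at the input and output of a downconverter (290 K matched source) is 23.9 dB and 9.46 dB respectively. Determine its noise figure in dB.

NF (dB) = SNR_in(dB) − SNR_out(dB) when the source is at T₀
NF = 23.9 − 9.46 = 14.44 dB

14.44 dB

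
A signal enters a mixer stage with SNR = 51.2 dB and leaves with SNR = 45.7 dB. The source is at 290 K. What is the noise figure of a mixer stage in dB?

5.5 dB

NF (dB) = SNR_in(dB) − SNR_out(dB) when the source is at T₀
NF = 51.2 − 45.7 = 5.5 dB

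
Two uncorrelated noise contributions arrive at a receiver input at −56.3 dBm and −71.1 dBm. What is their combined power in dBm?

Convert to linear, add, convert back:
P₁ = 2.34×10⁻⁹ W, P₂ = 7.76×10⁻¹¹ W
P_tot = 2.42×10⁻⁹ W → 10 log₁₀(P_tot / 10⁻³) = −56.2 dBm

−56.2 dBm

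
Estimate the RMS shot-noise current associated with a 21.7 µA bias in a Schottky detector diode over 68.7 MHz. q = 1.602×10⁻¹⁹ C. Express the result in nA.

I_n = √(2qI·B)
2qI·B = 2 × 1.602×10⁻¹⁹ × 2.17×10⁻⁵ × 6.87×10⁷ = 4.78×10⁻¹⁶ A²
I_n = √(4.78×10⁻¹⁶) = 2.19×10⁻⁸ A = 21.9 nA

21.9 nA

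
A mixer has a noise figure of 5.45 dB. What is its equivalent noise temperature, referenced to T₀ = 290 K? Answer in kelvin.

F = 10^(5.45/10) = 3.50752
T_e = (F − 1)·T₀ = (3.50752 − 1) × 290 = 727 K

727 K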